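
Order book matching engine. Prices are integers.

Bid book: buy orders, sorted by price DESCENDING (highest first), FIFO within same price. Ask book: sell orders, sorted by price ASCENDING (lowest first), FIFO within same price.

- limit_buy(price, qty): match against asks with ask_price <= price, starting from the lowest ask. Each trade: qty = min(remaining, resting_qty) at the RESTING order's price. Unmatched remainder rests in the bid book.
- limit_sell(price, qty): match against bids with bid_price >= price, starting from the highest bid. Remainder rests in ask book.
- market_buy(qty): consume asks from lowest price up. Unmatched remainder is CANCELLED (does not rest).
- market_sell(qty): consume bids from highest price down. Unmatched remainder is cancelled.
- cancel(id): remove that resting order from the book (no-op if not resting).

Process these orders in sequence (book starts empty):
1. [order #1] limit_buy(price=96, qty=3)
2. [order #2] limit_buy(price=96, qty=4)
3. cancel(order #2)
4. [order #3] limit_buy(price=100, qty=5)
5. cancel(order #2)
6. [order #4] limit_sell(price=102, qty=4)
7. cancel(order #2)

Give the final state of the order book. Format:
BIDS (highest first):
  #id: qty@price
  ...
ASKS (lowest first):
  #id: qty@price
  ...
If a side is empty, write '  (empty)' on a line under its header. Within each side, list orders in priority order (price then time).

Answer: BIDS (highest first):
  #3: 5@100
  #1: 3@96
ASKS (lowest first):
  #4: 4@102

Derivation:
After op 1 [order #1] limit_buy(price=96, qty=3): fills=none; bids=[#1:3@96] asks=[-]
After op 2 [order #2] limit_buy(price=96, qty=4): fills=none; bids=[#1:3@96 #2:4@96] asks=[-]
After op 3 cancel(order #2): fills=none; bids=[#1:3@96] asks=[-]
After op 4 [order #3] limit_buy(price=100, qty=5): fills=none; bids=[#3:5@100 #1:3@96] asks=[-]
After op 5 cancel(order #2): fills=none; bids=[#3:5@100 #1:3@96] asks=[-]
After op 6 [order #4] limit_sell(price=102, qty=4): fills=none; bids=[#3:5@100 #1:3@96] asks=[#4:4@102]
After op 7 cancel(order #2): fills=none; bids=[#3:5@100 #1:3@96] asks=[#4:4@102]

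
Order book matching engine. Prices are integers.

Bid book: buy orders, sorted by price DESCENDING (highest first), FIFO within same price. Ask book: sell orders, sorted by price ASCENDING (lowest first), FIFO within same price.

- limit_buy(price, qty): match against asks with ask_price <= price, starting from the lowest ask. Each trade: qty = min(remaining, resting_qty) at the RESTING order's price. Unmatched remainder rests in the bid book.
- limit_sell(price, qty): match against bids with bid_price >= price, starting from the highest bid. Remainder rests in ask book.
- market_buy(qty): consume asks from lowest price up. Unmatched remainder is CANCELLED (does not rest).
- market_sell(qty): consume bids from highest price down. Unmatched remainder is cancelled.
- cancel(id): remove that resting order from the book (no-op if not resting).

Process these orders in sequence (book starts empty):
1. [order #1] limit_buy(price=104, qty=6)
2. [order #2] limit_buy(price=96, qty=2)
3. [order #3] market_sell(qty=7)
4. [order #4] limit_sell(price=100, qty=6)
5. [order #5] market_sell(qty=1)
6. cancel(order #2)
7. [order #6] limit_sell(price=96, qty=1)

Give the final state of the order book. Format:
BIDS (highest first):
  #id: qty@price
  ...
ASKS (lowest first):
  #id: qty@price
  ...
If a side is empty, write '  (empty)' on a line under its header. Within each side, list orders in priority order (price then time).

After op 1 [order #1] limit_buy(price=104, qty=6): fills=none; bids=[#1:6@104] asks=[-]
After op 2 [order #2] limit_buy(price=96, qty=2): fills=none; bids=[#1:6@104 #2:2@96] asks=[-]
After op 3 [order #3] market_sell(qty=7): fills=#1x#3:6@104 #2x#3:1@96; bids=[#2:1@96] asks=[-]
After op 4 [order #4] limit_sell(price=100, qty=6): fills=none; bids=[#2:1@96] asks=[#4:6@100]
After op 5 [order #5] market_sell(qty=1): fills=#2x#5:1@96; bids=[-] asks=[#4:6@100]
After op 6 cancel(order #2): fills=none; bids=[-] asks=[#4:6@100]
After op 7 [order #6] limit_sell(price=96, qty=1): fills=none; bids=[-] asks=[#6:1@96 #4:6@100]

Answer: BIDS (highest first):
  (empty)
ASKS (lowest first):
  #6: 1@96
  #4: 6@100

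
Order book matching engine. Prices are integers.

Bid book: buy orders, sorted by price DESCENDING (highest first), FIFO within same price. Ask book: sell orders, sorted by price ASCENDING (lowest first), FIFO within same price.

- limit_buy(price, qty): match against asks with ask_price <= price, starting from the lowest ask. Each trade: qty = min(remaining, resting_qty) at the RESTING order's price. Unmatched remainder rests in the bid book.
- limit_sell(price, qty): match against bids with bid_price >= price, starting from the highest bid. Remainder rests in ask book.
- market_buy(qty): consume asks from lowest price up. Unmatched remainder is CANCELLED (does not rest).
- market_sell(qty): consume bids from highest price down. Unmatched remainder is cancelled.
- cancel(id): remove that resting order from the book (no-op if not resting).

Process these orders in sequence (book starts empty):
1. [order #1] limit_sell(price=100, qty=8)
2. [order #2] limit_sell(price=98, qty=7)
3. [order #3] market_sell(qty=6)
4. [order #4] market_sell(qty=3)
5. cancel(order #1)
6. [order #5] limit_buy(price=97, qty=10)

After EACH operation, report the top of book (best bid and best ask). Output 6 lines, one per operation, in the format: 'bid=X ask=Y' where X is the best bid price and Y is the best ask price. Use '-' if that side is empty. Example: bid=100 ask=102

After op 1 [order #1] limit_sell(price=100, qty=8): fills=none; bids=[-] asks=[#1:8@100]
After op 2 [order #2] limit_sell(price=98, qty=7): fills=none; bids=[-] asks=[#2:7@98 #1:8@100]
After op 3 [order #3] market_sell(qty=6): fills=none; bids=[-] asks=[#2:7@98 #1:8@100]
After op 4 [order #4] market_sell(qty=3): fills=none; bids=[-] asks=[#2:7@98 #1:8@100]
After op 5 cancel(order #1): fills=none; bids=[-] asks=[#2:7@98]
After op 6 [order #5] limit_buy(price=97, qty=10): fills=none; bids=[#5:10@97] asks=[#2:7@98]

Answer: bid=- ask=100
bid=- ask=98
bid=- ask=98
bid=- ask=98
bid=- ask=98
bid=97 ask=98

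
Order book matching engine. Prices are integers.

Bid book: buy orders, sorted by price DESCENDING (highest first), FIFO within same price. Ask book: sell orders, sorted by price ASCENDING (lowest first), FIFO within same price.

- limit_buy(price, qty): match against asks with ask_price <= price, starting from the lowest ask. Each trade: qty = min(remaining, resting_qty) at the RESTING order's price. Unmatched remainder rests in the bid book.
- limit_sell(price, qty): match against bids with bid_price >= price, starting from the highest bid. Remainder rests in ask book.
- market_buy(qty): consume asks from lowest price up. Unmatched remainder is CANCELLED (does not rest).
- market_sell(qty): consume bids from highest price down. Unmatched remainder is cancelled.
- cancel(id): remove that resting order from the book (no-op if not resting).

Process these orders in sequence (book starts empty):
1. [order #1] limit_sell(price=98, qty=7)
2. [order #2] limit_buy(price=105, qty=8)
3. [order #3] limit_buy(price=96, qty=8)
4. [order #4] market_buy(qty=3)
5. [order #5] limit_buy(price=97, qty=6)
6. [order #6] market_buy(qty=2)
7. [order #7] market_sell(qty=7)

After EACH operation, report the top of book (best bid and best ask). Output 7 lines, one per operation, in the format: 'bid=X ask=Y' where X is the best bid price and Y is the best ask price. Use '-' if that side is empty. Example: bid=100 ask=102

After op 1 [order #1] limit_sell(price=98, qty=7): fills=none; bids=[-] asks=[#1:7@98]
After op 2 [order #2] limit_buy(price=105, qty=8): fills=#2x#1:7@98; bids=[#2:1@105] asks=[-]
After op 3 [order #3] limit_buy(price=96, qty=8): fills=none; bids=[#2:1@105 #3:8@96] asks=[-]
After op 4 [order #4] market_buy(qty=3): fills=none; bids=[#2:1@105 #3:8@96] asks=[-]
After op 5 [order #5] limit_buy(price=97, qty=6): fills=none; bids=[#2:1@105 #5:6@97 #3:8@96] asks=[-]
After op 6 [order #6] market_buy(qty=2): fills=none; bids=[#2:1@105 #5:6@97 #3:8@96] asks=[-]
After op 7 [order #7] market_sell(qty=7): fills=#2x#7:1@105 #5x#7:6@97; bids=[#3:8@96] asks=[-]

Answer: bid=- ask=98
bid=105 ask=-
bid=105 ask=-
bid=105 ask=-
bid=105 ask=-
bid=105 ask=-
bid=96 ask=-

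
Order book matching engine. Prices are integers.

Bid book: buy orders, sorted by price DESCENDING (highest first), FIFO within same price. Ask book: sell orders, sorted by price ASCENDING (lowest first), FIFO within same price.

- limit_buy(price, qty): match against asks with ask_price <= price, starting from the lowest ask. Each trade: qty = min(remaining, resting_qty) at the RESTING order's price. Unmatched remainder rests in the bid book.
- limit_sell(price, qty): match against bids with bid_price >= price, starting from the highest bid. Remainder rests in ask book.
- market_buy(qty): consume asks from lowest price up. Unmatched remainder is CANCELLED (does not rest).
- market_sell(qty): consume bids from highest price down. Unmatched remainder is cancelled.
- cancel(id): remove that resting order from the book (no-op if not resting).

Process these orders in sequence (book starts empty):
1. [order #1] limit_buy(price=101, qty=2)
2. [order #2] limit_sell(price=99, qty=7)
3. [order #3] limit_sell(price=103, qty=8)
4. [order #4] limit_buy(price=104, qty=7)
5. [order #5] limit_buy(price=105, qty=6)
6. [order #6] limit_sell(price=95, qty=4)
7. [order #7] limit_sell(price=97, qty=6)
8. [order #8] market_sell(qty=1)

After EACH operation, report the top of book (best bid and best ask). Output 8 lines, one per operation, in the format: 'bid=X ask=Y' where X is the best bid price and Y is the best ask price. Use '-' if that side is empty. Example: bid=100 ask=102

Answer: bid=101 ask=-
bid=- ask=99
bid=- ask=99
bid=- ask=103
bid=- ask=-
bid=- ask=95
bid=- ask=95
bid=- ask=95

Derivation:
After op 1 [order #1] limit_buy(price=101, qty=2): fills=none; bids=[#1:2@101] asks=[-]
After op 2 [order #2] limit_sell(price=99, qty=7): fills=#1x#2:2@101; bids=[-] asks=[#2:5@99]
After op 3 [order #3] limit_sell(price=103, qty=8): fills=none; bids=[-] asks=[#2:5@99 #3:8@103]
After op 4 [order #4] limit_buy(price=104, qty=7): fills=#4x#2:5@99 #4x#3:2@103; bids=[-] asks=[#3:6@103]
After op 5 [order #5] limit_buy(price=105, qty=6): fills=#5x#3:6@103; bids=[-] asks=[-]
After op 6 [order #6] limit_sell(price=95, qty=4): fills=none; bids=[-] asks=[#6:4@95]
After op 7 [order #7] limit_sell(price=97, qty=6): fills=none; bids=[-] asks=[#6:4@95 #7:6@97]
After op 8 [order #8] market_sell(qty=1): fills=none; bids=[-] asks=[#6:4@95 #7:6@97]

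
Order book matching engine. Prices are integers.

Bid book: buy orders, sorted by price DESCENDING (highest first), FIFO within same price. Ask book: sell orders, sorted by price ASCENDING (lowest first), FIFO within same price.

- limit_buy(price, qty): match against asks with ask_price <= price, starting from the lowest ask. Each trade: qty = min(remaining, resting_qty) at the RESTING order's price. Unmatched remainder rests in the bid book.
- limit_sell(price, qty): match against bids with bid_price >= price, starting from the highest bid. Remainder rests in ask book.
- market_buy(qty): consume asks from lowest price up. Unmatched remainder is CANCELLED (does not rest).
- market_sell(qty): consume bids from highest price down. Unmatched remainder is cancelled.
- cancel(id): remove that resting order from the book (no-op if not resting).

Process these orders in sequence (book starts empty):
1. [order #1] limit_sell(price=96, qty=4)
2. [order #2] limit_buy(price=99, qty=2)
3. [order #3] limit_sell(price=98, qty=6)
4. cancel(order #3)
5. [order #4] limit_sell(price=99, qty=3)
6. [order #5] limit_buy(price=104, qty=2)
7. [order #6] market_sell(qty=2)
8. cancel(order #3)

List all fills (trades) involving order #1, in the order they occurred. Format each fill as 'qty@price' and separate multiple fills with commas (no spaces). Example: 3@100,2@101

Answer: 2@96,2@96

Derivation:
After op 1 [order #1] limit_sell(price=96, qty=4): fills=none; bids=[-] asks=[#1:4@96]
After op 2 [order #2] limit_buy(price=99, qty=2): fills=#2x#1:2@96; bids=[-] asks=[#1:2@96]
After op 3 [order #3] limit_sell(price=98, qty=6): fills=none; bids=[-] asks=[#1:2@96 #3:6@98]
After op 4 cancel(order #3): fills=none; bids=[-] asks=[#1:2@96]
After op 5 [order #4] limit_sell(price=99, qty=3): fills=none; bids=[-] asks=[#1:2@96 #4:3@99]
After op 6 [order #5] limit_buy(price=104, qty=2): fills=#5x#1:2@96; bids=[-] asks=[#4:3@99]
After op 7 [order #6] market_sell(qty=2): fills=none; bids=[-] asks=[#4:3@99]
After op 8 cancel(order #3): fills=none; bids=[-] asks=[#4:3@99]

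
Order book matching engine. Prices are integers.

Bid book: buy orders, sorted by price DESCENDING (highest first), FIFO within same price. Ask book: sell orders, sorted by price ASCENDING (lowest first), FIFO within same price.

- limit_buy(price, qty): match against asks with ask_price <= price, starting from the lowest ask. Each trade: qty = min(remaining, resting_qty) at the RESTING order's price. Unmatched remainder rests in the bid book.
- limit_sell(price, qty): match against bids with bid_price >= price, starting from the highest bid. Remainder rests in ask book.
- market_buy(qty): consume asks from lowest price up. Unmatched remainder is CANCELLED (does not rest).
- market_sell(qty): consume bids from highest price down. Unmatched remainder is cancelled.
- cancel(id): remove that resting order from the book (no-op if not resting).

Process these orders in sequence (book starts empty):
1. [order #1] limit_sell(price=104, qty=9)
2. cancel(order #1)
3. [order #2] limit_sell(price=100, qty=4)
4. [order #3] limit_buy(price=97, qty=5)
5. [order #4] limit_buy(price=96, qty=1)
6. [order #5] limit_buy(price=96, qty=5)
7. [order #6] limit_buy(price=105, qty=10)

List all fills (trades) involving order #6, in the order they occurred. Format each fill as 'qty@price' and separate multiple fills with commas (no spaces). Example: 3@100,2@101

After op 1 [order #1] limit_sell(price=104, qty=9): fills=none; bids=[-] asks=[#1:9@104]
After op 2 cancel(order #1): fills=none; bids=[-] asks=[-]
After op 3 [order #2] limit_sell(price=100, qty=4): fills=none; bids=[-] asks=[#2:4@100]
After op 4 [order #3] limit_buy(price=97, qty=5): fills=none; bids=[#3:5@97] asks=[#2:4@100]
After op 5 [order #4] limit_buy(price=96, qty=1): fills=none; bids=[#3:5@97 #4:1@96] asks=[#2:4@100]
After op 6 [order #5] limit_buy(price=96, qty=5): fills=none; bids=[#3:5@97 #4:1@96 #5:5@96] asks=[#2:4@100]
After op 7 [order #6] limit_buy(price=105, qty=10): fills=#6x#2:4@100; bids=[#6:6@105 #3:5@97 #4:1@96 #5:5@96] asks=[-]

Answer: 4@100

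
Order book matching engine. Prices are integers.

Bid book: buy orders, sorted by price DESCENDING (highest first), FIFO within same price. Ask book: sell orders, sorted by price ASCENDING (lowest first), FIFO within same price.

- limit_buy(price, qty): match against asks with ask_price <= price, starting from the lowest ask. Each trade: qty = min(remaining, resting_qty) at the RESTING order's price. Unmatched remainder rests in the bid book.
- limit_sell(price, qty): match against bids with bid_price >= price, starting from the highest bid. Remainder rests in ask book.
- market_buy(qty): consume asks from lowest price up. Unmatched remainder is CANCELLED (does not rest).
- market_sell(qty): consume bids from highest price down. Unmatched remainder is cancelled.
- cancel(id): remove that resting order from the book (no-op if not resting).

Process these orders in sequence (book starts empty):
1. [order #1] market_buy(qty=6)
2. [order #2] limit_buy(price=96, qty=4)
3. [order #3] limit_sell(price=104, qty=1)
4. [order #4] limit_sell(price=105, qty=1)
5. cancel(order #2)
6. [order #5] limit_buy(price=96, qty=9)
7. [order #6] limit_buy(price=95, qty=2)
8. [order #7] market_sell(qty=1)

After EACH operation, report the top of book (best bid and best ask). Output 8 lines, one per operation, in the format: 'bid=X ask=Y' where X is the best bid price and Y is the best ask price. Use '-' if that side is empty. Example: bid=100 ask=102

After op 1 [order #1] market_buy(qty=6): fills=none; bids=[-] asks=[-]
After op 2 [order #2] limit_buy(price=96, qty=4): fills=none; bids=[#2:4@96] asks=[-]
After op 3 [order #3] limit_sell(price=104, qty=1): fills=none; bids=[#2:4@96] asks=[#3:1@104]
After op 4 [order #4] limit_sell(price=105, qty=1): fills=none; bids=[#2:4@96] asks=[#3:1@104 #4:1@105]
After op 5 cancel(order #2): fills=none; bids=[-] asks=[#3:1@104 #4:1@105]
After op 6 [order #5] limit_buy(price=96, qty=9): fills=none; bids=[#5:9@96] asks=[#3:1@104 #4:1@105]
After op 7 [order #6] limit_buy(price=95, qty=2): fills=none; bids=[#5:9@96 #6:2@95] asks=[#3:1@104 #4:1@105]
After op 8 [order #7] market_sell(qty=1): fills=#5x#7:1@96; bids=[#5:8@96 #6:2@95] asks=[#3:1@104 #4:1@105]

Answer: bid=- ask=-
bid=96 ask=-
bid=96 ask=104
bid=96 ask=104
bid=- ask=104
bid=96 ask=104
bid=96 ask=104
bid=96 ask=104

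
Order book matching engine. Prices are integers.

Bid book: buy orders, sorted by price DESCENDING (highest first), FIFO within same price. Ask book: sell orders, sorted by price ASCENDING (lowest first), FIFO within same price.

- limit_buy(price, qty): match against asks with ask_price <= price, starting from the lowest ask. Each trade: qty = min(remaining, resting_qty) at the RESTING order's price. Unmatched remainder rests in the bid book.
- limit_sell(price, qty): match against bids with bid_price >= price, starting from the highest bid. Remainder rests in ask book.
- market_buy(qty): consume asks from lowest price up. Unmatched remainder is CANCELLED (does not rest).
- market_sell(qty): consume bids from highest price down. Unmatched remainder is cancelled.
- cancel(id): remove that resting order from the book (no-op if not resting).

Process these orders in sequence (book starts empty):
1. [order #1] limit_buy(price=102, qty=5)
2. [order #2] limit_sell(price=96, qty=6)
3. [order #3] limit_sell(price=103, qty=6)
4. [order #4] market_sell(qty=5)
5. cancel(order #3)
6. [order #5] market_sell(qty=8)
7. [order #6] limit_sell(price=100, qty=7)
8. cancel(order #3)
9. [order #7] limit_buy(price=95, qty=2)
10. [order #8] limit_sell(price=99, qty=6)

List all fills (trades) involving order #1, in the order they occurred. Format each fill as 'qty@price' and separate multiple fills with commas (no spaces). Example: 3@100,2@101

After op 1 [order #1] limit_buy(price=102, qty=5): fills=none; bids=[#1:5@102] asks=[-]
After op 2 [order #2] limit_sell(price=96, qty=6): fills=#1x#2:5@102; bids=[-] asks=[#2:1@96]
After op 3 [order #3] limit_sell(price=103, qty=6): fills=none; bids=[-] asks=[#2:1@96 #3:6@103]
After op 4 [order #4] market_sell(qty=5): fills=none; bids=[-] asks=[#2:1@96 #3:6@103]
After op 5 cancel(order #3): fills=none; bids=[-] asks=[#2:1@96]
After op 6 [order #5] market_sell(qty=8): fills=none; bids=[-] asks=[#2:1@96]
After op 7 [order #6] limit_sell(price=100, qty=7): fills=none; bids=[-] asks=[#2:1@96 #6:7@100]
After op 8 cancel(order #3): fills=none; bids=[-] asks=[#2:1@96 #6:7@100]
After op 9 [order #7] limit_buy(price=95, qty=2): fills=none; bids=[#7:2@95] asks=[#2:1@96 #6:7@100]
After op 10 [order #8] limit_sell(price=99, qty=6): fills=none; bids=[#7:2@95] asks=[#2:1@96 #8:6@99 #6:7@100]

Answer: 5@102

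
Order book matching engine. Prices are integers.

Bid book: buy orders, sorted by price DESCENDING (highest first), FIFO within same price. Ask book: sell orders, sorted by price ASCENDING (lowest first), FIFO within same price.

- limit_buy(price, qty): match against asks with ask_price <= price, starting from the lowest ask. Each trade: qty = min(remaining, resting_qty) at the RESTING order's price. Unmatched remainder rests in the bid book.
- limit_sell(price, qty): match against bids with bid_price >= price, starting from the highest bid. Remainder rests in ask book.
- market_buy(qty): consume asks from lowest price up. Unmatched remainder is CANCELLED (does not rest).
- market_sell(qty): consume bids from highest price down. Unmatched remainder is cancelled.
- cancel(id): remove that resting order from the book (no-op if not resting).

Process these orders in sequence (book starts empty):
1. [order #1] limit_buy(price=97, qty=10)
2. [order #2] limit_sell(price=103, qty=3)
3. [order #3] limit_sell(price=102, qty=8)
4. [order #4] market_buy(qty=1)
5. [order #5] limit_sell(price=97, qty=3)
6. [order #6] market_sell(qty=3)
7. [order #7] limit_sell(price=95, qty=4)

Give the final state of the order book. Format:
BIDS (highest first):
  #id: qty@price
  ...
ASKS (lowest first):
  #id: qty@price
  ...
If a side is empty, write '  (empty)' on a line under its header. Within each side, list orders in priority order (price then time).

Answer: BIDS (highest first):
  (empty)
ASKS (lowest first):
  #3: 7@102
  #2: 3@103

Derivation:
After op 1 [order #1] limit_buy(price=97, qty=10): fills=none; bids=[#1:10@97] asks=[-]
After op 2 [order #2] limit_sell(price=103, qty=3): fills=none; bids=[#1:10@97] asks=[#2:3@103]
After op 3 [order #3] limit_sell(price=102, qty=8): fills=none; bids=[#1:10@97] asks=[#3:8@102 #2:3@103]
After op 4 [order #4] market_buy(qty=1): fills=#4x#3:1@102; bids=[#1:10@97] asks=[#3:7@102 #2:3@103]
After op 5 [order #5] limit_sell(price=97, qty=3): fills=#1x#5:3@97; bids=[#1:7@97] asks=[#3:7@102 #2:3@103]
After op 6 [order #6] market_sell(qty=3): fills=#1x#6:3@97; bids=[#1:4@97] asks=[#3:7@102 #2:3@103]
After op 7 [order #7] limit_sell(price=95, qty=4): fills=#1x#7:4@97; bids=[-] asks=[#3:7@102 #2:3@103]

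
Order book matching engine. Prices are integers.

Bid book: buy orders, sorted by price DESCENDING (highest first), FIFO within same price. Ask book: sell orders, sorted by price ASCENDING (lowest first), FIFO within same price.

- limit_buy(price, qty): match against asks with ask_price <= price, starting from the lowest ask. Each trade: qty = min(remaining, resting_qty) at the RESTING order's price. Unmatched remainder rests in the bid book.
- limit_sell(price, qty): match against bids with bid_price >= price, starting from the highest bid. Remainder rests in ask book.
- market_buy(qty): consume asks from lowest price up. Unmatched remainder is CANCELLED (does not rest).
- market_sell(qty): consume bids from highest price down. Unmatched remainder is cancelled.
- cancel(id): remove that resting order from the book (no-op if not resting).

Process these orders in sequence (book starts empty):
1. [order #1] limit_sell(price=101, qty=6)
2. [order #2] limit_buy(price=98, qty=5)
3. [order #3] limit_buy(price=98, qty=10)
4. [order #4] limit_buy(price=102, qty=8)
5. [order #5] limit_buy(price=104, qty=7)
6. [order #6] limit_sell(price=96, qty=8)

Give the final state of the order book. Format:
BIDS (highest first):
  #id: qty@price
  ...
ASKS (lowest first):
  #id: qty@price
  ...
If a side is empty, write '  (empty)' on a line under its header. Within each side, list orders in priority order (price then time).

After op 1 [order #1] limit_sell(price=101, qty=6): fills=none; bids=[-] asks=[#1:6@101]
After op 2 [order #2] limit_buy(price=98, qty=5): fills=none; bids=[#2:5@98] asks=[#1:6@101]
After op 3 [order #3] limit_buy(price=98, qty=10): fills=none; bids=[#2:5@98 #3:10@98] asks=[#1:6@101]
After op 4 [order #4] limit_buy(price=102, qty=8): fills=#4x#1:6@101; bids=[#4:2@102 #2:5@98 #3:10@98] asks=[-]
After op 5 [order #5] limit_buy(price=104, qty=7): fills=none; bids=[#5:7@104 #4:2@102 #2:5@98 #3:10@98] asks=[-]
After op 6 [order #6] limit_sell(price=96, qty=8): fills=#5x#6:7@104 #4x#6:1@102; bids=[#4:1@102 #2:5@98 #3:10@98] asks=[-]

Answer: BIDS (highest first):
  #4: 1@102
  #2: 5@98
  #3: 10@98
ASKS (lowest first):
  (empty)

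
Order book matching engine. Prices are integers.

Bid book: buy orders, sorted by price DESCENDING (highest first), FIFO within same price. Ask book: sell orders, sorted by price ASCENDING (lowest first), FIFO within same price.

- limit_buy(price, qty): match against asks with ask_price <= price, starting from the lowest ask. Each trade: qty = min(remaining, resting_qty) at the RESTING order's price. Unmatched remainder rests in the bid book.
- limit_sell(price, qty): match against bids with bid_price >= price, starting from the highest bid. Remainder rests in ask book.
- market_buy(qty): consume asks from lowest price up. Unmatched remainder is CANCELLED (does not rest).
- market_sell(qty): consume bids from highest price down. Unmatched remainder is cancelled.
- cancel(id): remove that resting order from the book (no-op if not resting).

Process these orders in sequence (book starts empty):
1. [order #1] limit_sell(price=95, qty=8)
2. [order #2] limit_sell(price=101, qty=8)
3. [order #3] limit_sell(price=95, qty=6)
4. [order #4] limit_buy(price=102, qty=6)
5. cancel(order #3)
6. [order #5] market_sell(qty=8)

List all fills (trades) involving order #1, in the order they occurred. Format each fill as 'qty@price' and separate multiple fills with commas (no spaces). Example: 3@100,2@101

After op 1 [order #1] limit_sell(price=95, qty=8): fills=none; bids=[-] asks=[#1:8@95]
After op 2 [order #2] limit_sell(price=101, qty=8): fills=none; bids=[-] asks=[#1:8@95 #2:8@101]
After op 3 [order #3] limit_sell(price=95, qty=6): fills=none; bids=[-] asks=[#1:8@95 #3:6@95 #2:8@101]
After op 4 [order #4] limit_buy(price=102, qty=6): fills=#4x#1:6@95; bids=[-] asks=[#1:2@95 #3:6@95 #2:8@101]
After op 5 cancel(order #3): fills=none; bids=[-] asks=[#1:2@95 #2:8@101]
After op 6 [order #5] market_sell(qty=8): fills=none; bids=[-] asks=[#1:2@95 #2:8@101]

Answer: 6@95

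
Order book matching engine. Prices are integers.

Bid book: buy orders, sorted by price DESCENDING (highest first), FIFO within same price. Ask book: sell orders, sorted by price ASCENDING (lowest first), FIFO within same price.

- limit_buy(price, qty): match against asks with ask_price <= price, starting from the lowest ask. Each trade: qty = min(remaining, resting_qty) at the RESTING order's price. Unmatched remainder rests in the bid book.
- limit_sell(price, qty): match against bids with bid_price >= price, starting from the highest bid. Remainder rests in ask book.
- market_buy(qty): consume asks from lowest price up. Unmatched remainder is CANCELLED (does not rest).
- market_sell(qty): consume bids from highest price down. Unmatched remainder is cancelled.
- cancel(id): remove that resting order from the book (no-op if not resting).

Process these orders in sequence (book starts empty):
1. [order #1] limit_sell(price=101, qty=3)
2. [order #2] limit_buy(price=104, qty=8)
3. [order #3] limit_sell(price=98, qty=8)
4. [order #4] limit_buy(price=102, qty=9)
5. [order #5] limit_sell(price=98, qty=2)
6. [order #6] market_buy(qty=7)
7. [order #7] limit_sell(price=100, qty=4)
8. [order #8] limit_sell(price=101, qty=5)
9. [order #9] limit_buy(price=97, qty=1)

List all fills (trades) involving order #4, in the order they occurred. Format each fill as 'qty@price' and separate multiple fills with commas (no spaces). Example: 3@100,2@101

After op 1 [order #1] limit_sell(price=101, qty=3): fills=none; bids=[-] asks=[#1:3@101]
After op 2 [order #2] limit_buy(price=104, qty=8): fills=#2x#1:3@101; bids=[#2:5@104] asks=[-]
After op 3 [order #3] limit_sell(price=98, qty=8): fills=#2x#3:5@104; bids=[-] asks=[#3:3@98]
After op 4 [order #4] limit_buy(price=102, qty=9): fills=#4x#3:3@98; bids=[#4:6@102] asks=[-]
After op 5 [order #5] limit_sell(price=98, qty=2): fills=#4x#5:2@102; bids=[#4:4@102] asks=[-]
After op 6 [order #6] market_buy(qty=7): fills=none; bids=[#4:4@102] asks=[-]
After op 7 [order #7] limit_sell(price=100, qty=4): fills=#4x#7:4@102; bids=[-] asks=[-]
After op 8 [order #8] limit_sell(price=101, qty=5): fills=none; bids=[-] asks=[#8:5@101]
After op 9 [order #9] limit_buy(price=97, qty=1): fills=none; bids=[#9:1@97] asks=[#8:5@101]

Answer: 3@98,2@102,4@102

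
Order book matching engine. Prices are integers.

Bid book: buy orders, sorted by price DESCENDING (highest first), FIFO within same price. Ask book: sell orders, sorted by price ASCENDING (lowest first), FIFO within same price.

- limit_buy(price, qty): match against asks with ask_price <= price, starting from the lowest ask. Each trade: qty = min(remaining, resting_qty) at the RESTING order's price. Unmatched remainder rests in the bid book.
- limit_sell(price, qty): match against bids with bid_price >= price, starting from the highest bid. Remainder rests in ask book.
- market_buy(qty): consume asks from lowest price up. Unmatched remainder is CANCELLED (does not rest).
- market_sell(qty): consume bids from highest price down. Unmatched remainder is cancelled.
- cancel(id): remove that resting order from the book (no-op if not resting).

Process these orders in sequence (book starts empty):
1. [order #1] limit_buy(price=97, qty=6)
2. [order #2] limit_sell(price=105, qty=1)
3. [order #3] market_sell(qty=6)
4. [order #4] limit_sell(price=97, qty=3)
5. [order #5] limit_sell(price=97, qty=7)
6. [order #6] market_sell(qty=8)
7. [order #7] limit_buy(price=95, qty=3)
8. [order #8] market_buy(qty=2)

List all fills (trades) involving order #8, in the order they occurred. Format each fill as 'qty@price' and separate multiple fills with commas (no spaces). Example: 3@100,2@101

Answer: 2@97

Derivation:
After op 1 [order #1] limit_buy(price=97, qty=6): fills=none; bids=[#1:6@97] asks=[-]
After op 2 [order #2] limit_sell(price=105, qty=1): fills=none; bids=[#1:6@97] asks=[#2:1@105]
After op 3 [order #3] market_sell(qty=6): fills=#1x#3:6@97; bids=[-] asks=[#2:1@105]
After op 4 [order #4] limit_sell(price=97, qty=3): fills=none; bids=[-] asks=[#4:3@97 #2:1@105]
After op 5 [order #5] limit_sell(price=97, qty=7): fills=none; bids=[-] asks=[#4:3@97 #5:7@97 #2:1@105]
After op 6 [order #6] market_sell(qty=8): fills=none; bids=[-] asks=[#4:3@97 #5:7@97 #2:1@105]
After op 7 [order #7] limit_buy(price=95, qty=3): fills=none; bids=[#7:3@95] asks=[#4:3@97 #5:7@97 #2:1@105]
After op 8 [order #8] market_buy(qty=2): fills=#8x#4:2@97; bids=[#7:3@95] asks=[#4:1@97 #5:7@97 #2:1@105]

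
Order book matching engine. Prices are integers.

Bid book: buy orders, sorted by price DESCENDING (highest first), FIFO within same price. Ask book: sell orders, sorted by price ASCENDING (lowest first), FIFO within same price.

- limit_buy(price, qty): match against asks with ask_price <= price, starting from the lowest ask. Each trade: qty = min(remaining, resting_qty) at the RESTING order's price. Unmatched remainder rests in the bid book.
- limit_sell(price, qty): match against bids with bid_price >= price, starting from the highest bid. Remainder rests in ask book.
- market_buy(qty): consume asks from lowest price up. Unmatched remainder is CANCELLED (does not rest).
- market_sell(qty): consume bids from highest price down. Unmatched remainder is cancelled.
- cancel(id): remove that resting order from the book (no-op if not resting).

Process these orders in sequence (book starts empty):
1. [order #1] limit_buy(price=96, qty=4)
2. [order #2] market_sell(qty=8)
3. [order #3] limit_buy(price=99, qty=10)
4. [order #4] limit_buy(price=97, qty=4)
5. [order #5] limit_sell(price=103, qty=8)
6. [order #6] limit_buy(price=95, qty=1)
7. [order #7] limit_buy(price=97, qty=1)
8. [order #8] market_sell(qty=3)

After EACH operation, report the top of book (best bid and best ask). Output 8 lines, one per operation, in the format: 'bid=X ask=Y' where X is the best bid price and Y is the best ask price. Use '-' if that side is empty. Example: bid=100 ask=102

Answer: bid=96 ask=-
bid=- ask=-
bid=99 ask=-
bid=99 ask=-
bid=99 ask=103
bid=99 ask=103
bid=99 ask=103
bid=99 ask=103

Derivation:
After op 1 [order #1] limit_buy(price=96, qty=4): fills=none; bids=[#1:4@96] asks=[-]
After op 2 [order #2] market_sell(qty=8): fills=#1x#2:4@96; bids=[-] asks=[-]
After op 3 [order #3] limit_buy(price=99, qty=10): fills=none; bids=[#3:10@99] asks=[-]
After op 4 [order #4] limit_buy(price=97, qty=4): fills=none; bids=[#3:10@99 #4:4@97] asks=[-]
After op 5 [order #5] limit_sell(price=103, qty=8): fills=none; bids=[#3:10@99 #4:4@97] asks=[#5:8@103]
After op 6 [order #6] limit_buy(price=95, qty=1): fills=none; bids=[#3:10@99 #4:4@97 #6:1@95] asks=[#5:8@103]
After op 7 [order #7] limit_buy(price=97, qty=1): fills=none; bids=[#3:10@99 #4:4@97 #7:1@97 #6:1@95] asks=[#5:8@103]
After op 8 [order #8] market_sell(qty=3): fills=#3x#8:3@99; bids=[#3:7@99 #4:4@97 #7:1@97 #6:1@95] asks=[#5:8@103]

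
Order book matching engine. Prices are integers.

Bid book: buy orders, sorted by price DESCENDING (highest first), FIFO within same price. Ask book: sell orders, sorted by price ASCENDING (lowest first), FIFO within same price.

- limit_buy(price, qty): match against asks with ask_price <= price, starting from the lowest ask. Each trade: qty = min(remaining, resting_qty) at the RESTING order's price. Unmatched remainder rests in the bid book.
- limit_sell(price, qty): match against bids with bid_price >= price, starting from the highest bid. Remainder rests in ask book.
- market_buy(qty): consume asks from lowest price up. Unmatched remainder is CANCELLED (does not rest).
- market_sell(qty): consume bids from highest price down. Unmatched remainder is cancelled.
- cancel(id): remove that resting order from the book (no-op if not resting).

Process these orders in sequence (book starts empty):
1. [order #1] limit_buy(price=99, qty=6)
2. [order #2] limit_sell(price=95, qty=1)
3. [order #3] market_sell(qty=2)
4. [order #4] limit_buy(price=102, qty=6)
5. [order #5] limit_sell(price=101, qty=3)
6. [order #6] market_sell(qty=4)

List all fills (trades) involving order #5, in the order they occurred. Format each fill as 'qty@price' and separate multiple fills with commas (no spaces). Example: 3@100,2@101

Answer: 3@102

Derivation:
After op 1 [order #1] limit_buy(price=99, qty=6): fills=none; bids=[#1:6@99] asks=[-]
After op 2 [order #2] limit_sell(price=95, qty=1): fills=#1x#2:1@99; bids=[#1:5@99] asks=[-]
After op 3 [order #3] market_sell(qty=2): fills=#1x#3:2@99; bids=[#1:3@99] asks=[-]
After op 4 [order #4] limit_buy(price=102, qty=6): fills=none; bids=[#4:6@102 #1:3@99] asks=[-]
After op 5 [order #5] limit_sell(price=101, qty=3): fills=#4x#5:3@102; bids=[#4:3@102 #1:3@99] asks=[-]
After op 6 [order #6] market_sell(qty=4): fills=#4x#6:3@102 #1x#6:1@99; bids=[#1:2@99] asks=[-]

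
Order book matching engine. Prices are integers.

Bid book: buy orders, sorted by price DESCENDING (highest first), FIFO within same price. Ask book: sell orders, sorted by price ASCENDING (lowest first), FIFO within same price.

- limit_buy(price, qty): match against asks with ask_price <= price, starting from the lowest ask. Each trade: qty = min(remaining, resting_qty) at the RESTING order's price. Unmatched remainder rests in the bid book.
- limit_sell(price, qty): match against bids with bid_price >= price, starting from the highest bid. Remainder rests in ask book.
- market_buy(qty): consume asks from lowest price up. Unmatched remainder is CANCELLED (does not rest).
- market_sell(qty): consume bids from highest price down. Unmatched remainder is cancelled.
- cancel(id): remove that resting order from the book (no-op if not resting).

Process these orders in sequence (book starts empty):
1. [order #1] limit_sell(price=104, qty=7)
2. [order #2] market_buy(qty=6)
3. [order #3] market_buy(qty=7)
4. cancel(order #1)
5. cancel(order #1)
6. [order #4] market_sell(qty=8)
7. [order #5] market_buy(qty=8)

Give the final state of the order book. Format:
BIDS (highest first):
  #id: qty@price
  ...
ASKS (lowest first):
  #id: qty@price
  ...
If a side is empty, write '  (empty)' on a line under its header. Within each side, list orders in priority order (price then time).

After op 1 [order #1] limit_sell(price=104, qty=7): fills=none; bids=[-] asks=[#1:7@104]
After op 2 [order #2] market_buy(qty=6): fills=#2x#1:6@104; bids=[-] asks=[#1:1@104]
After op 3 [order #3] market_buy(qty=7): fills=#3x#1:1@104; bids=[-] asks=[-]
After op 4 cancel(order #1): fills=none; bids=[-] asks=[-]
After op 5 cancel(order #1): fills=none; bids=[-] asks=[-]
After op 6 [order #4] market_sell(qty=8): fills=none; bids=[-] asks=[-]
After op 7 [order #5] market_buy(qty=8): fills=none; bids=[-] asks=[-]

Answer: BIDS (highest first):
  (empty)
ASKS (lowest first):
  (empty)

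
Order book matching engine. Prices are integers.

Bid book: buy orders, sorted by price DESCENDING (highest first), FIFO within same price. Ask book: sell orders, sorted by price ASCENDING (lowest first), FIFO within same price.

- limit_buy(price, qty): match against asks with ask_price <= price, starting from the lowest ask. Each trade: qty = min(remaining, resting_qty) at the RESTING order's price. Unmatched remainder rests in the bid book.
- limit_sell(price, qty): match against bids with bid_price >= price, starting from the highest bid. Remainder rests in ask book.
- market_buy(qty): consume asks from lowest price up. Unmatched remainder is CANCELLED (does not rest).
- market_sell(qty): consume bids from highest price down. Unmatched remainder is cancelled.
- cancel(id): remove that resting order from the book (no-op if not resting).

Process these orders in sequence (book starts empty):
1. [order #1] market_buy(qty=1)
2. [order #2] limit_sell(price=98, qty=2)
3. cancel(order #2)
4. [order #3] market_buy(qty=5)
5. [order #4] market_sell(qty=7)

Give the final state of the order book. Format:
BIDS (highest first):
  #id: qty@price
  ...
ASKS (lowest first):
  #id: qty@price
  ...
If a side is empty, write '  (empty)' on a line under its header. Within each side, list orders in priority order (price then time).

After op 1 [order #1] market_buy(qty=1): fills=none; bids=[-] asks=[-]
After op 2 [order #2] limit_sell(price=98, qty=2): fills=none; bids=[-] asks=[#2:2@98]
After op 3 cancel(order #2): fills=none; bids=[-] asks=[-]
After op 4 [order #3] market_buy(qty=5): fills=none; bids=[-] asks=[-]
After op 5 [order #4] market_sell(qty=7): fills=none; bids=[-] asks=[-]

Answer: BIDS (highest first):
  (empty)
ASKS (lowest first):
  (empty)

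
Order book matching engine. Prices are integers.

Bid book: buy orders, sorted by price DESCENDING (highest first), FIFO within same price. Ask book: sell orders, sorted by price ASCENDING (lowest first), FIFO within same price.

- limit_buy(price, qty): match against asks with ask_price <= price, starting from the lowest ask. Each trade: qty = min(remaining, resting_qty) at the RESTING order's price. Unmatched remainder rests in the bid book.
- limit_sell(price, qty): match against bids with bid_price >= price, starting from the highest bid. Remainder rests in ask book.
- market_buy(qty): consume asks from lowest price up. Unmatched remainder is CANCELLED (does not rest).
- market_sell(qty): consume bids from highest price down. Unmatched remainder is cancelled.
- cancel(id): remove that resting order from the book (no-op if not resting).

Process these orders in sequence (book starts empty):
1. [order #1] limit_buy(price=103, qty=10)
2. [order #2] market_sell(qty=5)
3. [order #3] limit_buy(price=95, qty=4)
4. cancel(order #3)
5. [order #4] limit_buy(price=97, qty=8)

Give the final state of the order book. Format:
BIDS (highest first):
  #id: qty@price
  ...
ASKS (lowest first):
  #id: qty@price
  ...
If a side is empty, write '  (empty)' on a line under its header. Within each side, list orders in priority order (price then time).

After op 1 [order #1] limit_buy(price=103, qty=10): fills=none; bids=[#1:10@103] asks=[-]
After op 2 [order #2] market_sell(qty=5): fills=#1x#2:5@103; bids=[#1:5@103] asks=[-]
After op 3 [order #3] limit_buy(price=95, qty=4): fills=none; bids=[#1:5@103 #3:4@95] asks=[-]
After op 4 cancel(order #3): fills=none; bids=[#1:5@103] asks=[-]
After op 5 [order #4] limit_buy(price=97, qty=8): fills=none; bids=[#1:5@103 #4:8@97] asks=[-]

Answer: BIDS (highest first):
  #1: 5@103
  #4: 8@97
ASKS (lowest first):
  (empty)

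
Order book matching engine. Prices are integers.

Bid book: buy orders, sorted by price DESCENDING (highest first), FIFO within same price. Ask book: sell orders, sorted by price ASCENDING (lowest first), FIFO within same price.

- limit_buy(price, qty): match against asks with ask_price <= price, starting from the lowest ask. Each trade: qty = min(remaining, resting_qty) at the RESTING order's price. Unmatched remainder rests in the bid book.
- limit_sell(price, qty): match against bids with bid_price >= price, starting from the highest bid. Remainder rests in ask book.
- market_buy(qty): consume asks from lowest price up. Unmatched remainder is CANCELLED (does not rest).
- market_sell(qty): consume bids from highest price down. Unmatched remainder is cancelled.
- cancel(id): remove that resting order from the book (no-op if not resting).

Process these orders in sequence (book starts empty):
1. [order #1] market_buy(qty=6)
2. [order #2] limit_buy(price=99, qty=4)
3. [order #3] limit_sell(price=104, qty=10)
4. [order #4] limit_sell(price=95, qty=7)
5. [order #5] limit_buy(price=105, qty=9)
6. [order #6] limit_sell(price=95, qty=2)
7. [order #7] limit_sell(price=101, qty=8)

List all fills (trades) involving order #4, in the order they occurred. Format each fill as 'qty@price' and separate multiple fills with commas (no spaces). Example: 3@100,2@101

Answer: 4@99,3@95

Derivation:
After op 1 [order #1] market_buy(qty=6): fills=none; bids=[-] asks=[-]
After op 2 [order #2] limit_buy(price=99, qty=4): fills=none; bids=[#2:4@99] asks=[-]
After op 3 [order #3] limit_sell(price=104, qty=10): fills=none; bids=[#2:4@99] asks=[#3:10@104]
After op 4 [order #4] limit_sell(price=95, qty=7): fills=#2x#4:4@99; bids=[-] asks=[#4:3@95 #3:10@104]
After op 5 [order #5] limit_buy(price=105, qty=9): fills=#5x#4:3@95 #5x#3:6@104; bids=[-] asks=[#3:4@104]
After op 6 [order #6] limit_sell(price=95, qty=2): fills=none; bids=[-] asks=[#6:2@95 #3:4@104]
After op 7 [order #7] limit_sell(price=101, qty=8): fills=none; bids=[-] asks=[#6:2@95 #7:8@101 #3:4@104]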